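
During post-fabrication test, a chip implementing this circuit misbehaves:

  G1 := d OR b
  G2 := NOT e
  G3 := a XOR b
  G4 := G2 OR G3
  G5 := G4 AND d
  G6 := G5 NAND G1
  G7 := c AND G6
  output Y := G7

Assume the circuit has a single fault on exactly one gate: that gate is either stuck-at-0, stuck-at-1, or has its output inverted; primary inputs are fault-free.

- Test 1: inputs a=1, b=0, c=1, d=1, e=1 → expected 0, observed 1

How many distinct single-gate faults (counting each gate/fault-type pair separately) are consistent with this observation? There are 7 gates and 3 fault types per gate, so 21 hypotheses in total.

12

Fault-free: G1=1, G2=0, G3=1, G4=1, G5=1, G6=0, G7=0 → 0. Observed 1.
  G1: stuck-at-0, inverted output ✓; others ✗
  G2: none of the 3 fault types match ✗
  G3: stuck-at-0, inverted output ✓; others ✗
  G4: stuck-at-0, inverted output ✓; others ✗
  G5: stuck-at-0, inverted output ✓; others ✗
  G6: stuck-at-1, inverted output ✓; others ✗
  G7: stuck-at-1, inverted output ✓; others ✗
Consistent faults: {G1 stuck-at-0, G1 inverted output, G3 stuck-at-0, G3 inverted output, G4 stuck-at-0, G4 inverted output, G5 stuck-at-0, G5 inverted output, G6 stuck-at-1, G6 inverted output, G7 stuck-at-1, G7 inverted output} — 12 in all.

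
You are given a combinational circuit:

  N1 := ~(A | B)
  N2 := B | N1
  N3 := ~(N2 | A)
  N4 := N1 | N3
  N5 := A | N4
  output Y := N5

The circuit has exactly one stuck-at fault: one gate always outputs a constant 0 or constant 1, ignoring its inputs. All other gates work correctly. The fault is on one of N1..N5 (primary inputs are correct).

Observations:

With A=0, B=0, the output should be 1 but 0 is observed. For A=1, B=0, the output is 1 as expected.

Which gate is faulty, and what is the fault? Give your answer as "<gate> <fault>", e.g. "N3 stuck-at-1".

Fault-free values for test 1 (A=0, B=0): N1=1, N2=1, N3=0, N4=1, N5=1, giving Y=1. Observed 0.
Test 1: faults giving observed 0 are {N4 stuck-at-0, N5 stuck-at-0}.
Test 2 (A=1, B=0): fault-free N1=0, N2=0, N3=0, N4=0, N5=1 → 1; observed 1. Eliminates N5 stuck-at-0.
Only N4 stuck-at-0 is consistent with every test.

N4 stuck-at-0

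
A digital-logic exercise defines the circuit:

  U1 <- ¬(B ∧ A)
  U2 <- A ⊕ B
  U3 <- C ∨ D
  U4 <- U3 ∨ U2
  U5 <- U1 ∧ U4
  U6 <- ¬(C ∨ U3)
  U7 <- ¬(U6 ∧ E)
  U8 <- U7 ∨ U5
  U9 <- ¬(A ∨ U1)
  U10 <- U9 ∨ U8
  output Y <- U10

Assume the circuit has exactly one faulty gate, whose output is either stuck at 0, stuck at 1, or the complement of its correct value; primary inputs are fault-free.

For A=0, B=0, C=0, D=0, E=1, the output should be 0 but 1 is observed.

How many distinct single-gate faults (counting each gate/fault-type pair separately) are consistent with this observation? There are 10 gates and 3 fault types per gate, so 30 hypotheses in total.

20

Fault-free: U1=1, U2=0, U3=0, U4=0, U5=0, U6=1, U7=0, U8=0, U9=0, U10=0 → 0. Observed 1.
  U1: stuck-at-0, inverted output ✓; others ✗
  U2: stuck-at-1, inverted output ✓; others ✗
  U3: stuck-at-1, inverted output ✓; others ✗
  U4: stuck-at-1, inverted output ✓; others ✗
  U5: stuck-at-1, inverted output ✓; others ✗
  U6: stuck-at-0, inverted output ✓; others ✗
  U7: stuck-at-1, inverted output ✓; others ✗
  U8: stuck-at-1, inverted output ✓; others ✗
  U9: stuck-at-1, inverted output ✓; others ✗
  U10: stuck-at-1, inverted output ✓; others ✗
Consistent faults: {U1 stuck-at-0, U1 inverted output, U2 stuck-at-1, U2 inverted output, U3 stuck-at-1, U3 inverted output, U4 stuck-at-1, U4 inverted output, U5 stuck-at-1, U5 inverted output, U6 stuck-at-0, U6 inverted output, U7 stuck-at-1, U7 inverted output, U8 stuck-at-1, U8 inverted output, U9 stuck-at-1, U9 inverted output, U10 stuck-at-1, U10 inverted output} — 20 in all.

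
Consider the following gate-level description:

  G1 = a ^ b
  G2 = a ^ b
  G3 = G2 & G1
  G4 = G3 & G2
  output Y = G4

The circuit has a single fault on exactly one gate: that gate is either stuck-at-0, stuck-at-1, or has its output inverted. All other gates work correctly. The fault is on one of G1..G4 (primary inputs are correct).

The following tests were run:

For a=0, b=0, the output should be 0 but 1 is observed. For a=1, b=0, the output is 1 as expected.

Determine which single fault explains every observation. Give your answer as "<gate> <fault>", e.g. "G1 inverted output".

G4 stuck-at-1

Fault-free values for test 1 (a=0, b=0): G1=0, G2=0, G3=0, G4=0, giving Y=0. Observed 1.
Test 1: faults giving observed 1 are {G4 stuck-at-1, G4 inverted output}.
Test 2 (a=1, b=0): fault-free G1=1, G2=1, G3=1, G4=1 → 1; observed 1. Eliminates G4 inverted output.
Only G4 stuck-at-1 is consistent with every test.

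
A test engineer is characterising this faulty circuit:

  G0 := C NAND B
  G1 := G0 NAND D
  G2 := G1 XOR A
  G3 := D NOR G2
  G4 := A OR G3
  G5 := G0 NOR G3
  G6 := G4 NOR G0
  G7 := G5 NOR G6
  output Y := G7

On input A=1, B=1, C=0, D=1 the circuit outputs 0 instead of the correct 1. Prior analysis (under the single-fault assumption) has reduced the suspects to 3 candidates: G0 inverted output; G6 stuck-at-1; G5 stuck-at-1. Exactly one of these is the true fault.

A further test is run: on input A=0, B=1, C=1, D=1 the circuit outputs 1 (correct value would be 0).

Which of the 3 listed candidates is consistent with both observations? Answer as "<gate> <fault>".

G0 inverted output

Evaluate each candidate on input A=0, B=1, C=1, D=1:
  G0 inverted output: G0=1 [inverted output], G1=0, G2=0, G3=0, G4=0, G5=0, G6=0, G7=1 → 1 — matches
  G6 stuck-at-1: G0=0, G1=1, G2=1, G3=0, G4=0, G5=1, G6=1 [stuck-at-1], G7=0 → 0 — eliminated
  G5 stuck-at-1: G0=0, G1=1, G2=1, G3=0, G4=0, G5=1 [stuck-at-1], G6=1, G7=0 → 0 — eliminated
Only G0 inverted output reproduces the observed 1.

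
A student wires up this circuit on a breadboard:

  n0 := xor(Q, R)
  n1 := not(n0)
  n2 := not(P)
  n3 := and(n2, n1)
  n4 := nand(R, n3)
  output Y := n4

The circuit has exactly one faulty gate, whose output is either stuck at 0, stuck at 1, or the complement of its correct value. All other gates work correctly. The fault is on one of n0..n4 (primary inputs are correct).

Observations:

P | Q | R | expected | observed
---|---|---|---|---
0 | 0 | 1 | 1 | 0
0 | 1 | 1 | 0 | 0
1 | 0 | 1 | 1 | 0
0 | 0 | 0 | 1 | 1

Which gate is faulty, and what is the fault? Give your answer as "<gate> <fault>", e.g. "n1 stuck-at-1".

Fault-free values for test 1 (P=0, Q=0, R=1): n0=1, n1=0, n2=1, n3=0, n4=1, giving Y=1. Observed 0.
Test 1: faults giving observed 0 are {n0 stuck-at-0, n0 inverted output, n1 stuck-at-1, n1 inverted output, n3 stuck-at-1, n3 inverted output, n4 stuck-at-0, n4 inverted output}.
Test 2 (P=0, Q=1, R=1): fault-free n0=0, n1=1, n2=1, n3=1, n4=0 → 0; observed 0. Eliminates n0 inverted output, n1 inverted output, n3 inverted output, n4 inverted output.
Test 3 (P=1, Q=0, R=1): fault-free n0=1, n1=0, n2=0, n3=0, n4=1 → 1; observed 0. Eliminates n0 stuck-at-0, n1 stuck-at-1.
Test 4 (P=0, Q=0, R=0): fault-free n0=0, n1=1, n2=1, n3=1, n4=1 → 1; observed 1. Eliminates n4 stuck-at-0.
Only n3 stuck-at-1 is consistent with every test.

n3 stuck-at-1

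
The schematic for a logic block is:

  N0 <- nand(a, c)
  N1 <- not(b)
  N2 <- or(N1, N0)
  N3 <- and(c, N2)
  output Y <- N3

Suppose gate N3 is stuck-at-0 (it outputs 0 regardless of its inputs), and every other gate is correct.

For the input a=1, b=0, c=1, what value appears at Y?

Propagate with N3 forced: N0=0, N1=1, N2=1, N3=0 [stuck-at-0].
So Y = 0. (Without the fault it would be 1.)

0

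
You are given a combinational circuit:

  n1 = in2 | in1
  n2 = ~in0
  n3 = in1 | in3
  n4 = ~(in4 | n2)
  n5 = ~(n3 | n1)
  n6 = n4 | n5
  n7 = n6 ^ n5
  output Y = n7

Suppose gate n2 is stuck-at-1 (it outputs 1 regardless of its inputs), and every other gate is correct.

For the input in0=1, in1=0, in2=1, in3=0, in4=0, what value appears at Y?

Propagate with n2 forced: n1=1, n2=1 [stuck-at-1], n3=0, n4=0, n5=0, n6=0, n7=0.
So Y = 0. (Without the fault it would be 1.)

0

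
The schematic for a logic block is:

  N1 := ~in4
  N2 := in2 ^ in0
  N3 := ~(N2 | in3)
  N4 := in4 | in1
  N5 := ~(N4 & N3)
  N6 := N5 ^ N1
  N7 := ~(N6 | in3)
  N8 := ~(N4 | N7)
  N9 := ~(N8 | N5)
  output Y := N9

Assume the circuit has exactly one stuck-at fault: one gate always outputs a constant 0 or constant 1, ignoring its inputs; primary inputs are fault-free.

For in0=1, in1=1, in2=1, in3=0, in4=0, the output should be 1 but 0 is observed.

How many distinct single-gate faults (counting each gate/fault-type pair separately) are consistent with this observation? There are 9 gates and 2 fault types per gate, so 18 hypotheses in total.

Fault-free: N1=1, N2=0, N3=1, N4=1, N5=0, N6=1, N7=0, N8=0, N9=1 → 1. Observed 0.
  N1: none of the 2 fault types match ✗
  N2: stuck-at-1 ✓; others ✗
  N3: stuck-at-0 ✓; others ✗
  N4: stuck-at-0 ✓; others ✗
  N5: stuck-at-1 ✓; others ✗
  N6: none of the 2 fault types match ✗
  N7: none of the 2 fault types match ✗
  N8: stuck-at-1 ✓; others ✗
  N9: stuck-at-0 ✓; others ✗
Consistent faults: {N2 stuck-at-1, N3 stuck-at-0, N4 stuck-at-0, N5 stuck-at-1, N8 stuck-at-1, N9 stuck-at-0} — 6 in all.

6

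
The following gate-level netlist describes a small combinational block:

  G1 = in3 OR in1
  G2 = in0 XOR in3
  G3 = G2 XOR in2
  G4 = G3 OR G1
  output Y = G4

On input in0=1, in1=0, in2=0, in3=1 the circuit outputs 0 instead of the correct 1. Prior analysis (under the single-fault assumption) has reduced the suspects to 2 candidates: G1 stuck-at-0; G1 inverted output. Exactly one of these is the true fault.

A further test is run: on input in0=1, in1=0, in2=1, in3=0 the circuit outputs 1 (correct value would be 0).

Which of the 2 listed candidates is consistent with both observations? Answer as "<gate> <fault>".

G1 inverted output

Evaluate each candidate on input in0=1, in1=0, in2=1, in3=0:
  G1 stuck-at-0: G1=0 [stuck-at-0], G2=1, G3=0, G4=0 → 0 — eliminated
  G1 inverted output: G1=1 [inverted output], G2=1, G3=0, G4=1 → 1 — matches
Only G1 inverted output reproduces the observed 1.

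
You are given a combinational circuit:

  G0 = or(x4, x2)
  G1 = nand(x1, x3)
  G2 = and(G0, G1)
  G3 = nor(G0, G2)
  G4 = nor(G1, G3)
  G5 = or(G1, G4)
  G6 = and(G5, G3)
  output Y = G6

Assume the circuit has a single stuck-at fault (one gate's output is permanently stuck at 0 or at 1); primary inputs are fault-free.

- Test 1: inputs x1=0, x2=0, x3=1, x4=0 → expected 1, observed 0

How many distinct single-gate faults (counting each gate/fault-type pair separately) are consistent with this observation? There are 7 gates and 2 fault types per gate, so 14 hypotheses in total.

Fault-free: G0=0, G1=1, G2=0, G3=1, G4=0, G5=1, G6=1 → 1. Observed 0.
  G0 stuck-at-0: output 1 ✗
  G0 stuck-at-1: output 0 ✓
  G1 stuck-at-0: output 0 ✓
  G1 stuck-at-1: output 1 ✗
  G2 stuck-at-0: output 1 ✗
  G2 stuck-at-1: output 0 ✓
  G3 stuck-at-0: output 0 ✓
  G3 stuck-at-1: output 1 ✗
  G4 stuck-at-0: output 1 ✗
  G4 stuck-at-1: output 1 ✗
  G5 stuck-at-0: output 0 ✓
  G5 stuck-at-1: output 1 ✗
  G6 stuck-at-0: output 0 ✓
  G6 stuck-at-1: output 1 ✗
Consistent faults: {G0 stuck-at-1, G1 stuck-at-0, G2 stuck-at-1, G3 stuck-at-0, G5 stuck-at-0, G6 stuck-at-0} — 6 in all.

6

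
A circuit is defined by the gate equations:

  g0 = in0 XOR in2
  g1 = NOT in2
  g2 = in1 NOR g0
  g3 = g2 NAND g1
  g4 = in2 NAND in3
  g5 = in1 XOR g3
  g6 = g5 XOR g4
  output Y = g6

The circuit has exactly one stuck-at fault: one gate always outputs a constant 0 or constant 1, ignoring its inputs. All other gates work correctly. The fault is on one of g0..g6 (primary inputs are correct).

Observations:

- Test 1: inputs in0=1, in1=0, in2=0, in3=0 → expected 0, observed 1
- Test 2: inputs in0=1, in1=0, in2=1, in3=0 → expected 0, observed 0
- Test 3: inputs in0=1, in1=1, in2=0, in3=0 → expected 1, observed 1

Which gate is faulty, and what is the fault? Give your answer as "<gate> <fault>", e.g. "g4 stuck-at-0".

Fault-free values for test 1 (in0=1, in1=0, in2=0, in3=0): g0=1, g1=1, g2=0, g3=1, g4=1, g5=1, g6=0, giving Y=0. Observed 1.
Test 1: faults giving observed 1 are {g0 stuck-at-0, g2 stuck-at-1, g3 stuck-at-0, g4 stuck-at-0, g5 stuck-at-0, g6 stuck-at-1}.
Test 2 (in0=1, in1=0, in2=1, in3=0): fault-free g0=0, g1=0, g2=1, g3=1, g4=1, g5=1, g6=0 → 0; observed 0. Eliminates g3 stuck-at-0, g4 stuck-at-0, g5 stuck-at-0, g6 stuck-at-1.
Test 3 (in0=1, in1=1, in2=0, in3=0): fault-free g0=1, g1=1, g2=0, g3=1, g4=1, g5=0, g6=1 → 1; observed 1. Eliminates g2 stuck-at-1.
Only g0 stuck-at-0 is consistent with every test.

g0 stuck-at-0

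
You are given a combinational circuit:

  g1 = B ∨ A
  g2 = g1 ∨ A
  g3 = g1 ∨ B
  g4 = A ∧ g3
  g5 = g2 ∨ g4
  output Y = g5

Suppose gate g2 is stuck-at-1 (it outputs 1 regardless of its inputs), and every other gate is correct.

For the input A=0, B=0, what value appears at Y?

Propagate with g2 forced: g1=0, g2=1 [stuck-at-1], g3=0, g4=0, g5=1.
So Y = 1. (Without the fault it would be 0.)

1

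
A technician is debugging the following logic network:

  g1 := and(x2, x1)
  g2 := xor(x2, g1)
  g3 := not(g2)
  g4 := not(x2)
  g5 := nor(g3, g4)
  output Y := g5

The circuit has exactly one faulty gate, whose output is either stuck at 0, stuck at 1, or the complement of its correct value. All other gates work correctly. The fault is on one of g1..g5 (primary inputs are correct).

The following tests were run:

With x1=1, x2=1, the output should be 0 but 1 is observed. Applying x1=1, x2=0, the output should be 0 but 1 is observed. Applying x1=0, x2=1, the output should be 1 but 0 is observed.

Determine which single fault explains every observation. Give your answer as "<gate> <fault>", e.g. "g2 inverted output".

Fault-free values for test 1 (x1=1, x2=1): g1=1, g2=0, g3=1, g4=0, g5=0, giving Y=0. Observed 1.
Test 1: faults giving observed 1 are {g1 stuck-at-0, g1 inverted output, g2 stuck-at-1, g2 inverted output, g3 stuck-at-0, g3 inverted output, g5 stuck-at-1, g5 inverted output}.
Test 2 (x1=1, x2=0): fault-free g1=0, g2=0, g3=1, g4=1, g5=0 → 0; observed 1. Eliminates g1 stuck-at-0, g1 inverted output, g2 stuck-at-1, g2 inverted output, g3 stuck-at-0, g3 inverted output.
Test 3 (x1=0, x2=1): fault-free g1=0, g2=1, g3=0, g4=0, g5=1 → 1; observed 0. Eliminates g5 stuck-at-1.
Only g5 inverted output is consistent with every test.

g5 inverted output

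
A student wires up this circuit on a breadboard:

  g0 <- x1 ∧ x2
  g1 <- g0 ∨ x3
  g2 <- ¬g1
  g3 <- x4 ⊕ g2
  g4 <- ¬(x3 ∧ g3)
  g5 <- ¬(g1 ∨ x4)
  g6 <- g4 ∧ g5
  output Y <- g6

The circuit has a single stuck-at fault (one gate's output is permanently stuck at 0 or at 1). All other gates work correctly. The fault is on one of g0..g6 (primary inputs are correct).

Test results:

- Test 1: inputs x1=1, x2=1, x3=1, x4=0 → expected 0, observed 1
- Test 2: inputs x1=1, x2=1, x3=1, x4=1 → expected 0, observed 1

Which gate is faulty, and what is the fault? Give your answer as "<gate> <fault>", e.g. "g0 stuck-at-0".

g6 stuck-at-1

Fault-free values for test 1 (x1=1, x2=1, x3=1, x4=0): g0=1, g1=1, g2=0, g3=0, g4=1, g5=0, g6=0, giving Y=0. Observed 1.
Test 1: faults giving observed 1 are {g5 stuck-at-1, g6 stuck-at-1}.
Test 2 (x1=1, x2=1, x3=1, x4=1): fault-free g0=1, g1=1, g2=0, g3=1, g4=0, g5=0, g6=0 → 0; observed 1. Eliminates g5 stuck-at-1.
Only g6 stuck-at-1 is consistent with every test.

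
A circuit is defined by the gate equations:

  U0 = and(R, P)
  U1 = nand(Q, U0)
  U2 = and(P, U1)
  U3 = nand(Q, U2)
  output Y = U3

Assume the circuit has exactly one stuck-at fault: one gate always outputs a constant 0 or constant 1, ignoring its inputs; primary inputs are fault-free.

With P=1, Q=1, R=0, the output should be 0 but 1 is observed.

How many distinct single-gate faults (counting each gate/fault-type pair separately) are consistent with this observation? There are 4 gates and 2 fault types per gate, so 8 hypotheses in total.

4

Fault-free: U0=0, U1=1, U2=1, U3=0 → 0. Observed 1.
  U0 stuck-at-0: output 0 ✗
  U0 stuck-at-1: output 1 ✓
  U1 stuck-at-0: output 1 ✓
  U1 stuck-at-1: output 0 ✗
  U2 stuck-at-0: output 1 ✓
  U2 stuck-at-1: output 0 ✗
  U3 stuck-at-0: output 0 ✗
  U3 stuck-at-1: output 1 ✓
Consistent faults: {U0 stuck-at-1, U1 stuck-at-0, U2 stuck-at-0, U3 stuck-at-1} — 4 in all.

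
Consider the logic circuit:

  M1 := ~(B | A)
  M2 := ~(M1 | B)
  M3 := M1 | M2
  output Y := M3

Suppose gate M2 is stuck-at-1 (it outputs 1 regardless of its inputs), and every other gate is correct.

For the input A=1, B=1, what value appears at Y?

Propagate with M2 forced: M1=0, M2=1 [stuck-at-1], M3=1.
So Y = 1. (Without the fault it would be 0.)

1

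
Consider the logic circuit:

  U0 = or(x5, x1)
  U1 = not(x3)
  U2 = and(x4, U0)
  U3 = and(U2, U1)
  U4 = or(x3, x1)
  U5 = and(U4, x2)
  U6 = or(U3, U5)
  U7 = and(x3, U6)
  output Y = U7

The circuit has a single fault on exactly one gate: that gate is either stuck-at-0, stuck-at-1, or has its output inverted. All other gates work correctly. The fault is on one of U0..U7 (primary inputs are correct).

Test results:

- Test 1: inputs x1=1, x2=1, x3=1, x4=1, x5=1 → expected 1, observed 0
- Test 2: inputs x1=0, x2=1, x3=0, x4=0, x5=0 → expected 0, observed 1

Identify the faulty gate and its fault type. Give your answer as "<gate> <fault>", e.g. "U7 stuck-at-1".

Fault-free values for test 1 (x1=1, x2=1, x3=1, x4=1, x5=1): U0=1, U1=0, U2=1, U3=0, U4=1, U5=1, U6=1, U7=1, giving Y=1. Observed 0.
Test 1: faults giving observed 0 are {U4 stuck-at-0, U4 inverted output, U5 stuck-at-0, U5 inverted output, U6 stuck-at-0, U6 inverted output, U7 stuck-at-0, U7 inverted output}.
Test 2 (x1=0, x2=1, x3=0, x4=0, x5=0): fault-free U0=0, U1=1, U2=0, U3=0, U4=0, U5=0, U6=0, U7=0 → 0; observed 1. Eliminates U4 stuck-at-0, U4 inverted output, U5 stuck-at-0, U5 inverted output, U6 stuck-at-0, U6 inverted output, U7 stuck-at-0.
Only U7 inverted output is consistent with every test.

U7 inverted output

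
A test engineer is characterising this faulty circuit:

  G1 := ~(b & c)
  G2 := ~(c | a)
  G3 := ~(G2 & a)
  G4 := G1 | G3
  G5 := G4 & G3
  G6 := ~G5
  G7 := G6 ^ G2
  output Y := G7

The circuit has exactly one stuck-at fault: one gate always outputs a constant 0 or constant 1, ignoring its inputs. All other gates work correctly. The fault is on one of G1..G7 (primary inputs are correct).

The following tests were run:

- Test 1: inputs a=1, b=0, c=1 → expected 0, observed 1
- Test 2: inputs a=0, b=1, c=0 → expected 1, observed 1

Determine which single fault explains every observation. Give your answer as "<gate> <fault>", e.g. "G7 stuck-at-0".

Fault-free values for test 1 (a=1, b=0, c=1): G1=1, G2=0, G3=1, G4=1, G5=1, G6=0, G7=0, giving Y=0. Observed 1.
Test 1: faults giving observed 1 are {G3 stuck-at-0, G4 stuck-at-0, G5 stuck-at-0, G6 stuck-at-1, G7 stuck-at-1}.
Test 2 (a=0, b=1, c=0): fault-free G1=1, G2=1, G3=1, G4=1, G5=1, G6=0, G7=1 → 1; observed 1. Eliminates G3 stuck-at-0, G4 stuck-at-0, G5 stuck-at-0, G6 stuck-at-1.
Only G7 stuck-at-1 is consistent with every test.

G7 stuck-at-1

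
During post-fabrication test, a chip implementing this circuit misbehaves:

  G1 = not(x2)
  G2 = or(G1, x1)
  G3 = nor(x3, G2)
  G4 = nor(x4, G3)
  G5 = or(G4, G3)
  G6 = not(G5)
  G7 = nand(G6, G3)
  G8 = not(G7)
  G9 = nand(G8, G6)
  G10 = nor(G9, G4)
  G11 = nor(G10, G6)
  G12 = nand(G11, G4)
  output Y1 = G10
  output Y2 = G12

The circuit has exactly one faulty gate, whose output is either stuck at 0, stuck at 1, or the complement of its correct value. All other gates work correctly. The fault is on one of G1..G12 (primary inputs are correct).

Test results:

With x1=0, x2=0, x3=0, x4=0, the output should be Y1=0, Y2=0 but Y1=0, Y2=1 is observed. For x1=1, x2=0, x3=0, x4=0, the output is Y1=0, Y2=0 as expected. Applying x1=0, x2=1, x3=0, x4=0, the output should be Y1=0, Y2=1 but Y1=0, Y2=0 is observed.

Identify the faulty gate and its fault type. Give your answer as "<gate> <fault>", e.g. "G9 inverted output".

G1 inverted output

Fault-free values for test 1 (x1=0, x2=0, x3=0, x4=0): G1=1, G2=1, G3=0, G4=1, G5=1, G6=0, G7=1, G8=0, G9=1, G10=0, G11=1, G12=0, giving Y1=0, Y2=0. Observed Y1=0, Y2=1.
Test 1: faults giving observed Y1=0, Y2=1 are {G1 stuck-at-0, G1 inverted output, G2 stuck-at-0, G2 inverted output, G3 stuck-at-1, G3 inverted output, G4 stuck-at-0, G4 inverted output, G5 stuck-at-0, G5 inverted output, G6 stuck-at-1, G6 inverted output, G11 stuck-at-0, G11 inverted output, G12 stuck-at-1, G12 inverted output}.
Test 2 (x1=1, x2=0, x3=0, x4=0): fault-free G1=1, G2=1, G3=0, G4=1, G5=1, G6=0, G7=1, G8=0, G9=1, G10=0, G11=1, G12=0 → Y1=0, Y2=0; observed Y1=0, Y2=0. Eliminates G2 stuck-at-0, G2 inverted output, G3 stuck-at-1, G3 inverted output, G4 stuck-at-0, G4 inverted output, G5 stuck-at-0, G5 inverted output, G6 stuck-at-1, G6 inverted output, G11 stuck-at-0, G11 inverted output, G12 stuck-at-1, G12 inverted output.
Test 3 (x1=0, x2=1, x3=0, x4=0): fault-free G1=0, G2=0, G3=1, G4=0, G5=1, G6=0, G7=1, G8=0, G9=1, G10=0, G11=1, G12=1 → Y1=0, Y2=1; observed Y1=0, Y2=0. Eliminates G1 stuck-at-0.
Only G1 inverted output is consistent with every test.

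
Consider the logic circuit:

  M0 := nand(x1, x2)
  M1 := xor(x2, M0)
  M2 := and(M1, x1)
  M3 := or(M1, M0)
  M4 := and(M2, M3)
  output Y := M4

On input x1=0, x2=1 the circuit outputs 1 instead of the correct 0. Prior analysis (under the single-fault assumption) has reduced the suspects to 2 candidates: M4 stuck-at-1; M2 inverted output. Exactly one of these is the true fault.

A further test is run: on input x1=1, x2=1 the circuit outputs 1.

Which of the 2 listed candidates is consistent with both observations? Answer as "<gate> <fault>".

M4 stuck-at-1

Evaluate each candidate on input x1=1, x2=1:
  M4 stuck-at-1: M0=0, M1=1, M2=1, M3=1, M4=1 [stuck-at-1] → 1 — matches
  M2 inverted output: M0=0, M1=1, M2=0 [inverted output], M3=1, M4=0 → 0 — eliminated
Only M4 stuck-at-1 reproduces the observed 1.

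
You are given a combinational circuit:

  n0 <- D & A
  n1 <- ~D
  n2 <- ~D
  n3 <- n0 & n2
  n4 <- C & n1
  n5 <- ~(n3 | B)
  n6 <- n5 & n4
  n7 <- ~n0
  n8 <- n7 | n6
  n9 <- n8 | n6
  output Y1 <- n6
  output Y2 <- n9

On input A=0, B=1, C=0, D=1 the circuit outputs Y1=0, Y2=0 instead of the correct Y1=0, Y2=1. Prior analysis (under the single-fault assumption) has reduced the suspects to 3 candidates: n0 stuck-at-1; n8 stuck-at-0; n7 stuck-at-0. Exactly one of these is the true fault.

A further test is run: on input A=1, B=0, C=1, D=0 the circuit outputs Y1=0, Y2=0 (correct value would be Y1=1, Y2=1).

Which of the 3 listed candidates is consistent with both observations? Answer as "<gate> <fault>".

Evaluate each candidate on input A=1, B=0, C=1, D=0:
  n0 stuck-at-1: n0=1 [stuck-at-1], n1=1, n2=1, n3=1, n4=1, n5=0, n6=0, n7=0, n8=0, n9=0 → Y1=0, Y2=0 — matches
  n8 stuck-at-0: n0=0, n1=1, n2=1, n3=0, n4=1, n5=1, n6=1, n7=1, n8=0 [stuck-at-0], n9=1 → Y1=1, Y2=1 — eliminated
  n7 stuck-at-0: n0=0, n1=1, n2=1, n3=0, n4=1, n5=1, n6=1, n7=0 [stuck-at-0], n8=1, n9=1 → Y1=1, Y2=1 — eliminated
Only n0 stuck-at-1 reproduces the observed Y1=0, Y2=0.

n0 stuck-at-1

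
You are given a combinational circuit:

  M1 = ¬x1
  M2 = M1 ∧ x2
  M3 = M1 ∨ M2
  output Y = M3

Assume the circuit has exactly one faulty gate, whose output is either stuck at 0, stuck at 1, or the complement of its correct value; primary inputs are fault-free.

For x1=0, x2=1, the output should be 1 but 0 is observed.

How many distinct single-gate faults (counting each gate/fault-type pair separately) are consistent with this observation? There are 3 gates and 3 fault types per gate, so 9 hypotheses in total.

4

Fault-free: M1=1, M2=1, M3=1 → 1. Observed 0.
  M1 stuck-at-0: output 0 ✓
  M1 stuck-at-1: output 1 ✗
  M1 inverted output: output 0 ✓
  M2 stuck-at-0: output 1 ✗
  M2 stuck-at-1: output 1 ✗
  M2 inverted output: output 1 ✗
  M3 stuck-at-0: output 0 ✓
  M3 stuck-at-1: output 1 ✗
  M3 inverted output: output 0 ✓
Consistent faults: {M1 stuck-at-0, M1 inverted output, M3 stuck-at-0, M3 inverted output} — 4 in all.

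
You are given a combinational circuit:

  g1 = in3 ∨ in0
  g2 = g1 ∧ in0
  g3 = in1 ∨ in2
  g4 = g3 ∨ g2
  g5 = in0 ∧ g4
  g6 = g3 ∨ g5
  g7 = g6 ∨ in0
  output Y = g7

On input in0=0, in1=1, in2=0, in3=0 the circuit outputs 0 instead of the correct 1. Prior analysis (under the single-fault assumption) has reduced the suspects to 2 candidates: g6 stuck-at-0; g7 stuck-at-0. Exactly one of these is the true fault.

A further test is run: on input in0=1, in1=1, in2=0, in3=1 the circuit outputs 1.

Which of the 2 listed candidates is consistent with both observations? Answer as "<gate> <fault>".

Evaluate each candidate on input in0=1, in1=1, in2=0, in3=1:
  g6 stuck-at-0: g1=1, g2=1, g3=1, g4=1, g5=1, g6=0 [stuck-at-0], g7=1 → 1 — matches
  g7 stuck-at-0: g1=1, g2=1, g3=1, g4=1, g5=1, g6=1, g7=0 [stuck-at-0] → 0 — eliminated
Only g6 stuck-at-0 reproduces the observed 1.

g6 stuck-at-0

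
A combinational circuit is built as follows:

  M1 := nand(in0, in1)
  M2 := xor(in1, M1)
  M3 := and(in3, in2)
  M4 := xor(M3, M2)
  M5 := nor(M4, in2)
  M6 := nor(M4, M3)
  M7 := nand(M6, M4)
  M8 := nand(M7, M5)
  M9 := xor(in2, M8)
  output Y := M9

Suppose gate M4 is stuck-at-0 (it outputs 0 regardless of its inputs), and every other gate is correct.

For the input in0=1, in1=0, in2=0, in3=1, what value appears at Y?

0

Propagate with M4 forced: M1=1, M2=1, M3=0, M4=0 [stuck-at-0], M5=1, M6=1, M7=1, M8=0, M9=0.
So Y = 0. (Without the fault it would be 1.)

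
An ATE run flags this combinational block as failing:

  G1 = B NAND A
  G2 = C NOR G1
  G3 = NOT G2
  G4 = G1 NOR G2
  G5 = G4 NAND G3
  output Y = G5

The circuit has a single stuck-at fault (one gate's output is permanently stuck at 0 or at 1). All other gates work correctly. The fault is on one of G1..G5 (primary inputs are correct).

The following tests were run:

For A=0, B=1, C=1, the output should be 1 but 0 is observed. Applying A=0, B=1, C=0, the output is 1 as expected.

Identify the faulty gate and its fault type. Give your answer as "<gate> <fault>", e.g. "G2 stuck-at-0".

G1 stuck-at-0

Fault-free values for test 1 (A=0, B=1, C=1): G1=1, G2=0, G3=1, G4=0, G5=1, giving Y=1. Observed 0.
Test 1: faults giving observed 0 are {G1 stuck-at-0, G4 stuck-at-1, G5 stuck-at-0}.
Test 2 (A=0, B=1, C=0): fault-free G1=1, G2=0, G3=1, G4=0, G5=1 → 1; observed 1. Eliminates G4 stuck-at-1, G5 stuck-at-0.
Only G1 stuck-at-0 is consistent with every test.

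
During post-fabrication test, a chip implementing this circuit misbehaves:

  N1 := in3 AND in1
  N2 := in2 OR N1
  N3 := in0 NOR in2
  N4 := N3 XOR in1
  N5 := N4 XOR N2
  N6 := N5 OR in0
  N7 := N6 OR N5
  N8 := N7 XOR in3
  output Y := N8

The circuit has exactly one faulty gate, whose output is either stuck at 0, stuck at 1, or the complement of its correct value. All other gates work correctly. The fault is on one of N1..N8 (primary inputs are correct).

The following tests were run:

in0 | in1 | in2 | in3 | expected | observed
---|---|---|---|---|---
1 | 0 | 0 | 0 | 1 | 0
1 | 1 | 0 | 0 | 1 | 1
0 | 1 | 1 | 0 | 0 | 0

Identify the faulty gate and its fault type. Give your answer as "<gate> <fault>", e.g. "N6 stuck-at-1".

N6 stuck-at-0

Fault-free values for test 1 (in0=1, in1=0, in2=0, in3=0): N1=0, N2=0, N3=0, N4=0, N5=0, N6=1, N7=1, N8=1, giving Y=1. Observed 0.
Test 1: faults giving observed 0 are {N6 stuck-at-0, N6 inverted output, N7 stuck-at-0, N7 inverted output, N8 stuck-at-0, N8 inverted output}.
Test 2 (in0=1, in1=1, in2=0, in3=0): fault-free N1=0, N2=0, N3=0, N4=1, N5=1, N6=1, N7=1, N8=1 → 1; observed 1. Eliminates N7 stuck-at-0, N7 inverted output, N8 stuck-at-0, N8 inverted output.
Test 3 (in0=0, in1=1, in2=1, in3=0): fault-free N1=0, N2=1, N3=0, N4=1, N5=0, N6=0, N7=0, N8=0 → 0; observed 0. Eliminates N6 inverted output.
Only N6 stuck-at-0 is consistent with every test.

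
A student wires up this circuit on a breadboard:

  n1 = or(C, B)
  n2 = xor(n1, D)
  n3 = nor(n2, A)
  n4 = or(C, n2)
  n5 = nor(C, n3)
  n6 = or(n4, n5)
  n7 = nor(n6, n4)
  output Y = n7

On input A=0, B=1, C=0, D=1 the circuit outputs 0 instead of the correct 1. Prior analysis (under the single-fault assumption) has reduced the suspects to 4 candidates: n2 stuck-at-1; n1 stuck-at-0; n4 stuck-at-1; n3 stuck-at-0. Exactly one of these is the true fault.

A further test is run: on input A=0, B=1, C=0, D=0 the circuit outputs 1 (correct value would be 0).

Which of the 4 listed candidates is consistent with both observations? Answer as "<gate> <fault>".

Evaluate each candidate on input A=0, B=1, C=0, D=0:
  n2 stuck-at-1: n1=1, n2=1 [stuck-at-1], n3=0, n4=1, n5=1, n6=1, n7=0 → 0 — eliminated
  n1 stuck-at-0: n1=0 [stuck-at-0], n2=0, n3=1, n4=0, n5=0, n6=0, n7=1 → 1 — matches
  n4 stuck-at-1: n1=1, n2=1, n3=0, n4=1 [stuck-at-1], n5=1, n6=1, n7=0 → 0 — eliminated
  n3 stuck-at-0: n1=1, n2=1, n3=0 [stuck-at-0], n4=1, n5=1, n6=1, n7=0 → 0 — eliminated
Only n1 stuck-at-0 reproduces the observed 1.

n1 stuck-at-0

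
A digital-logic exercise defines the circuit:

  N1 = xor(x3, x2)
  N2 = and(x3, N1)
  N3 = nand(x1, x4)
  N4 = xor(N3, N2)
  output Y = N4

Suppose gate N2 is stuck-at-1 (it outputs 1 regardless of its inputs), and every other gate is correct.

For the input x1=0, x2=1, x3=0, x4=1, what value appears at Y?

0

Propagate with N2 forced: N1=1, N2=1 [stuck-at-1], N3=1, N4=0.
So Y = 0. (Without the fault it would be 1.)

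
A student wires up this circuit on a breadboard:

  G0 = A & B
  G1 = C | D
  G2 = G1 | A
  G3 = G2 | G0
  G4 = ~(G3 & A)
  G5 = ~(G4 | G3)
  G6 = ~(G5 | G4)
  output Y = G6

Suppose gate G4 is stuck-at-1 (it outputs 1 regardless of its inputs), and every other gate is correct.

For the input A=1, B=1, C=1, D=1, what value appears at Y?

0

Propagate with G4 forced: G0=1, G1=1, G2=1, G3=1, G4=1 [stuck-at-1], G5=0, G6=0.
So Y = 0. (Without the fault it would be 1.)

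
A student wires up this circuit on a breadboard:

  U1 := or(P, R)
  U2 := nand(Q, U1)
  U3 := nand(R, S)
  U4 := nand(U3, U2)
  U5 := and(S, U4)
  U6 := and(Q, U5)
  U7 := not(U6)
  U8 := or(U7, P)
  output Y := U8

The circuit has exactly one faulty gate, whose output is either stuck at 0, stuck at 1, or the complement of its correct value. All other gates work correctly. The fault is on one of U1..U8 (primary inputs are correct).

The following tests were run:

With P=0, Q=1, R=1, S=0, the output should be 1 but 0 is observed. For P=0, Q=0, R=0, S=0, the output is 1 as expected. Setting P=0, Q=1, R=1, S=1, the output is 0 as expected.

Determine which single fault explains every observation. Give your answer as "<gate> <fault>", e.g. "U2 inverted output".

U5 stuck-at-1

Fault-free values for test 1 (P=0, Q=1, R=1, S=0): U1=1, U2=0, U3=1, U4=1, U5=0, U6=0, U7=1, U8=1, giving Y=1. Observed 0.
Test 1: faults giving observed 0 are {U5 stuck-at-1, U5 inverted output, U6 stuck-at-1, U6 inverted output, U7 stuck-at-0, U7 inverted output, U8 stuck-at-0, U8 inverted output}.
Test 2 (P=0, Q=0, R=0, S=0): fault-free U1=0, U2=1, U3=1, U4=0, U5=0, U6=0, U7=1, U8=1 → 1; observed 1. Eliminates U6 stuck-at-1, U6 inverted output, U7 stuck-at-0, U7 inverted output, U8 stuck-at-0, U8 inverted output.
Test 3 (P=0, Q=1, R=1, S=1): fault-free U1=1, U2=0, U3=0, U4=1, U5=1, U6=1, U7=0, U8=0 → 0; observed 0. Eliminates U5 inverted output.
Only U5 stuck-at-1 is consistent with every test.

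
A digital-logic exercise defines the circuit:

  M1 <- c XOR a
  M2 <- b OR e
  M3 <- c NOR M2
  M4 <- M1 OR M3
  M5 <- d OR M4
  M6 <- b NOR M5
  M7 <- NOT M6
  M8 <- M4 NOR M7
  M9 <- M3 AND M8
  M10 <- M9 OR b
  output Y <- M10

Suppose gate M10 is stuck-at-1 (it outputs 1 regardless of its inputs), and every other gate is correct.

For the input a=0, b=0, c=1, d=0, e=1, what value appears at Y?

1

Propagate with M10 forced: M1=1, M2=1, M3=0, M4=1, M5=1, M6=0, M7=1, M8=0, M9=0, M10=1 [stuck-at-1].
So Y = 1. (Without the fault it would be 0.)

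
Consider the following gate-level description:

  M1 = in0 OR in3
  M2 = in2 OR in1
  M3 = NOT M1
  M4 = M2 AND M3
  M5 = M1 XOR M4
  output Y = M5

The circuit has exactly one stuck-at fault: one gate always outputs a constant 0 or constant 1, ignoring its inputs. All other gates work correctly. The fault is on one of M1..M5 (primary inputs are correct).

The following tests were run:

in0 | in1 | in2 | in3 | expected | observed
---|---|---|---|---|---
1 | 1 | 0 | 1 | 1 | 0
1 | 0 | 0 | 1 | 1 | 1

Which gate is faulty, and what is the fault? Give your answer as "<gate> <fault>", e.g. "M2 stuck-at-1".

Fault-free values for test 1 (in0=1, in1=1, in2=0, in3=1): M1=1, M2=1, M3=0, M4=0, M5=1, giving Y=1. Observed 0.
Test 1: faults giving observed 0 are {M3 stuck-at-1, M4 stuck-at-1, M5 stuck-at-0}.
Test 2 (in0=1, in1=0, in2=0, in3=1): fault-free M1=1, M2=0, M3=0, M4=0, M5=1 → 1; observed 1. Eliminates M4 stuck-at-1, M5 stuck-at-0.
Only M3 stuck-at-1 is consistent with every test.

M3 stuck-at-1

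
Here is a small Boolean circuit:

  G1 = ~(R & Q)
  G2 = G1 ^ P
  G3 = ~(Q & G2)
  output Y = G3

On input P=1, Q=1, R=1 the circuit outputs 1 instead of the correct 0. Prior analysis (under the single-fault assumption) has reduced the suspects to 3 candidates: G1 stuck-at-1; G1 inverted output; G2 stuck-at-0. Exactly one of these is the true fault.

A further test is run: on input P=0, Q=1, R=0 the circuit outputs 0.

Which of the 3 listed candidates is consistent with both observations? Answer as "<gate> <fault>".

Evaluate each candidate on input P=0, Q=1, R=0:
  G1 stuck-at-1: G1=1 [stuck-at-1], G2=1, G3=0 → 0 — matches
  G1 inverted output: G1=0 [inverted output], G2=0, G3=1 → 1 — eliminated
  G2 stuck-at-0: G1=1, G2=0 [stuck-at-0], G3=1 → 1 — eliminated
Only G1 stuck-at-1 reproduces the observed 0.

G1 stuck-at-1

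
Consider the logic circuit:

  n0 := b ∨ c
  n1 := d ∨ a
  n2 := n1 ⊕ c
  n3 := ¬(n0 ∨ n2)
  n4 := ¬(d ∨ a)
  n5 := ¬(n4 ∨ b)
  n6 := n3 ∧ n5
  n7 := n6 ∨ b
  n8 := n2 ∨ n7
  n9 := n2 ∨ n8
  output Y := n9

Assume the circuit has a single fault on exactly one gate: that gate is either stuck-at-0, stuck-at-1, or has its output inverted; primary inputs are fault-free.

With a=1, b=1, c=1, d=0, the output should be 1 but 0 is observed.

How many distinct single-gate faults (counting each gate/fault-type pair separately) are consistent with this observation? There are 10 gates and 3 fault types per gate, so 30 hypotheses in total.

Fault-free: n0=1, n1=1, n2=0, n3=0, n4=0, n5=0, n6=0, n7=1, n8=1, n9=1 → 1. Observed 0.
  n0: none of the 3 fault types match ✗
  n1: none of the 3 fault types match ✗
  n2: none of the 3 fault types match ✗
  n3: none of the 3 fault types match ✗
  n4: none of the 3 fault types match ✗
  n5: none of the 3 fault types match ✗
  n6: none of the 3 fault types match ✗
  n7: stuck-at-0, inverted output ✓; others ✗
  n8: stuck-at-0, inverted output ✓; others ✗
  n9: stuck-at-0, inverted output ✓; others ✗
Consistent faults: {n7 stuck-at-0, n7 inverted output, n8 stuck-at-0, n8 inverted output, n9 stuck-at-0, n9 inverted output} — 6 in all.

6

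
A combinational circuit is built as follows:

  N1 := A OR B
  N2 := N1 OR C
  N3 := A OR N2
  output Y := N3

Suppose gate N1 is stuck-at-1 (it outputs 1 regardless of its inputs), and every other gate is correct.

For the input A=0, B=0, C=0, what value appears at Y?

1

Propagate with N1 forced: N1=1 [stuck-at-1], N2=1, N3=1.
So Y = 1. (Without the fault it would be 0.)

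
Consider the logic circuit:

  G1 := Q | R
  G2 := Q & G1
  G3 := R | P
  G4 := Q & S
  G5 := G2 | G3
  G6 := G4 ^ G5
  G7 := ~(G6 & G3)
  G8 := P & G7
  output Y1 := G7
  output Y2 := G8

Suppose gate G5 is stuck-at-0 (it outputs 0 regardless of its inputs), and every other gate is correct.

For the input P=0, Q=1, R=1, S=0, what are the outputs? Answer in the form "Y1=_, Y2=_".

Y1=1, Y2=0

Propagate with G5 forced: G1=1, G2=1, G3=1, G4=0, G5=0 [stuck-at-0], G6=0, G7=1, G8=0.
So the outputs are Y1=1, Y2=0. (Without the fault they would be Y1=0, Y2=0.)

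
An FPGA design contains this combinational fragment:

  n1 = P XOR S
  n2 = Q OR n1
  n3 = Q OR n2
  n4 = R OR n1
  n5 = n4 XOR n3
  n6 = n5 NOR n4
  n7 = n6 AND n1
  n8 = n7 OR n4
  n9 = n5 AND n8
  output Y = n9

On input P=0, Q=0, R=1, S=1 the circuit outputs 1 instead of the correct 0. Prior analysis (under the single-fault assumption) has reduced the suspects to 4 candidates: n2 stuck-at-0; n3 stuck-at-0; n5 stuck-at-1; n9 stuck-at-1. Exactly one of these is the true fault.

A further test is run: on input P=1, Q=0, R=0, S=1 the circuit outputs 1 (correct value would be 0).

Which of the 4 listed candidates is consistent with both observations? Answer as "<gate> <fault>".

n9 stuck-at-1

Evaluate each candidate on input P=1, Q=0, R=0, S=1:
  n2 stuck-at-0: n1=0, n2=0 [stuck-at-0], n3=0, n4=0, n5=0, n6=1, n7=0, n8=0, n9=0 → 0 — eliminated
  n3 stuck-at-0: n1=0, n2=0, n3=0 [stuck-at-0], n4=0, n5=0, n6=1, n7=0, n8=0, n9=0 → 0 — eliminated
  n5 stuck-at-1: n1=0, n2=0, n3=0, n4=0, n5=1 [stuck-at-1], n6=0, n7=0, n8=0, n9=0 → 0 — eliminated
  n9 stuck-at-1: n1=0, n2=0, n3=0, n4=0, n5=0, n6=1, n7=0, n8=0, n9=1 [stuck-at-1] → 1 — matches
Only n9 stuck-at-1 reproduces the observed 1.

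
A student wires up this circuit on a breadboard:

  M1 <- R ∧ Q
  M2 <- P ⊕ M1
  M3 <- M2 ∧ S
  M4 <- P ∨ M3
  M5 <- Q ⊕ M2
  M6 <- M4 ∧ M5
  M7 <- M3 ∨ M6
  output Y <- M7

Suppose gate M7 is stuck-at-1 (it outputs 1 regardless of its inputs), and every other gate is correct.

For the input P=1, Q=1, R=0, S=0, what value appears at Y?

Propagate with M7 forced: M1=0, M2=1, M3=0, M4=1, M5=0, M6=0, M7=1 [stuck-at-1].
So Y = 1. (Without the fault it would be 0.)

1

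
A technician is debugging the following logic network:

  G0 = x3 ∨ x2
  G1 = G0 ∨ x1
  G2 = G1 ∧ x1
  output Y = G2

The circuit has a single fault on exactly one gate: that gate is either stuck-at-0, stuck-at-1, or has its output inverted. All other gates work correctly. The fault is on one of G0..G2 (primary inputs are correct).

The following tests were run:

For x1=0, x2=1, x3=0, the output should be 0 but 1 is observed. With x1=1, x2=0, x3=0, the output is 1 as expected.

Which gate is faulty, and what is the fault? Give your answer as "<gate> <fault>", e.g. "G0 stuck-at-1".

Fault-free values for test 1 (x1=0, x2=1, x3=0): G0=1, G1=1, G2=0, giving Y=0. Observed 1.
Test 1: faults giving observed 1 are {G2 stuck-at-1, G2 inverted output}.
Test 2 (x1=1, x2=0, x3=0): fault-free G0=0, G1=1, G2=1 → 1; observed 1. Eliminates G2 inverted output.
Only G2 stuck-at-1 is consistent with every test.

G2 stuck-at-1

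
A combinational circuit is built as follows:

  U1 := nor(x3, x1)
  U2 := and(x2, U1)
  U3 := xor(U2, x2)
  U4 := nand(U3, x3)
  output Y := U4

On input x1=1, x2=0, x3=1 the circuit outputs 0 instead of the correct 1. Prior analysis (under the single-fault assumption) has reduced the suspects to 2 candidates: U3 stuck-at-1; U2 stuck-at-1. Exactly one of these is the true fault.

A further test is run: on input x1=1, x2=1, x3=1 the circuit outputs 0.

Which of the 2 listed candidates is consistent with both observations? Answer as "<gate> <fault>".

U3 stuck-at-1

Evaluate each candidate on input x1=1, x2=1, x3=1:
  U3 stuck-at-1: U1=0, U2=0, U3=1 [stuck-at-1], U4=0 → 0 — matches
  U2 stuck-at-1: U1=0, U2=1 [stuck-at-1], U3=0, U4=1 → 1 — eliminated
Only U3 stuck-at-1 reproduces the observed 0.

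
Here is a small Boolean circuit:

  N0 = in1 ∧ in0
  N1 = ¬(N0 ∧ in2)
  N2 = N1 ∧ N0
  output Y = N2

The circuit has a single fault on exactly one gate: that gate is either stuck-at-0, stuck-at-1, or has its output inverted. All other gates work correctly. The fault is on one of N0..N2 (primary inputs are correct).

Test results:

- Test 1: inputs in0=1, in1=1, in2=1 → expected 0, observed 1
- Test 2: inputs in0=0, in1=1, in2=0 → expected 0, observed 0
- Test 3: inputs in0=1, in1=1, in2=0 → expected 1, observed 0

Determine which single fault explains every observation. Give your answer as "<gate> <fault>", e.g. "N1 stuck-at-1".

N1 inverted output

Fault-free values for test 1 (in0=1, in1=1, in2=1): N0=1, N1=0, N2=0, giving Y=0. Observed 1.
Test 1: faults giving observed 1 are {N1 stuck-at-1, N1 inverted output, N2 stuck-at-1, N2 inverted output}.
Test 2 (in0=0, in1=1, in2=0): fault-free N0=0, N1=1, N2=0 → 0; observed 0. Eliminates N2 stuck-at-1, N2 inverted output.
Test 3 (in0=1, in1=1, in2=0): fault-free N0=1, N1=1, N2=1 → 1; observed 0. Eliminates N1 stuck-at-1.
Only N1 inverted output is consistent with every test.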